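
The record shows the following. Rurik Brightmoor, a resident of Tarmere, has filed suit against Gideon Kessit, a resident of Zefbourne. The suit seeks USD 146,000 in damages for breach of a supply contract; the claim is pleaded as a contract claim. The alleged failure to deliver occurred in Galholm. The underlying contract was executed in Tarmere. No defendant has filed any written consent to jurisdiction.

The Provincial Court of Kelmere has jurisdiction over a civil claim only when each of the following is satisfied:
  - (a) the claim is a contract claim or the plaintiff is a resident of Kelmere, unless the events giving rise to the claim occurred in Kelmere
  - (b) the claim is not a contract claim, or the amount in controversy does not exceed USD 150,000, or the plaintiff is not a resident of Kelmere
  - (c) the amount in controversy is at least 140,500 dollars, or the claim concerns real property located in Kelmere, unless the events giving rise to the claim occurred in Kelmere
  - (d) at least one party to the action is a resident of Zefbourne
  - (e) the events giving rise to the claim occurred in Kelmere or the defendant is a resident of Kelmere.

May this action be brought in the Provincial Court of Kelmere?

No

The Provincial Court of Kelmere:
  (a) The claim is a contract claim, so one alternative holds. Met.
  (b) The amount in controversy is USD 146,000, within the 150,000 dollars ceiling, so one alternative holds. Met.
  (c) The amount in controversy is 146,000 dollars, which meets the USD 140,500 floor, so one alternative holds. Met.
  (d) Gideon Kessit resides in Zefbourne. Condition met.
  (e) The operative events occurred in Galholm, not Kelmere; the defendant resides in Zefbourne, not Kelmere — none of the alternatives is met. Fails.
  → The court lacks jurisdiction.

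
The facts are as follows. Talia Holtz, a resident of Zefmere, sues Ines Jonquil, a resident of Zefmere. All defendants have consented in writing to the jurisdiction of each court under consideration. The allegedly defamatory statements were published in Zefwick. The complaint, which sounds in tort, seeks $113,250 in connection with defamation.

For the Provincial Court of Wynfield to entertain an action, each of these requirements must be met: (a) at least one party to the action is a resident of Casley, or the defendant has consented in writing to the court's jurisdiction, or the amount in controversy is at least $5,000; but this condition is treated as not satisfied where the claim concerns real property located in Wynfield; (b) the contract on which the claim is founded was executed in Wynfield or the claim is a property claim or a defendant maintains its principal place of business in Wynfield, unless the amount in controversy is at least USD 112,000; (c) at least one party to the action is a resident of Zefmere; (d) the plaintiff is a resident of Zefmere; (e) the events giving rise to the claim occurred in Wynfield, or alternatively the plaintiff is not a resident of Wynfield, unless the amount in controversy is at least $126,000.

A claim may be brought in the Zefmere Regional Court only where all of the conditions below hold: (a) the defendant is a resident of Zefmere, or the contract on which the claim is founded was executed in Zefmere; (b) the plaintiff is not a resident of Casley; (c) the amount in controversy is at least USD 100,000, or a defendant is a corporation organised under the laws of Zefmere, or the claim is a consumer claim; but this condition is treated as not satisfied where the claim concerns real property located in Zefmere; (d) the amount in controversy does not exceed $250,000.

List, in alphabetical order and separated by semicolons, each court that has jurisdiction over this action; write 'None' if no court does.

the Provincial Court of Wynfield; the Zefmere Regional Court

The Provincial Court of Wynfield:
  (a) Every defendant has filed written consent, so this disjunct is met. The exception is not triggered, since the claim does not concern real property. Condition met.
  (b) No contract (and hence no place of execution) is alleged; the claim is a tort claim, not a property claim; no defendant is a corporation — every alternative fails. However, the amount in controversy is USD 113,250, which meets the $112,000 floor, so the 'unless' proviso supplies this condition. Satisfied.
  (c) Talia Holtz resides in Zefmere. Condition met.
  (d) The plaintiff resides in Zefmere. Condition met.
  (e) The plaintiff resides in Zefmere, which is not Wynfield, which satisfies one of the alternatives. Met.
  → Jurisdiction lies.
The Zefmere Regional Court:
  (a) The defendant resides in Zefmere, which satisfies one of the alternatives. Condition met.
  (b) The plaintiff resides in Zefmere, which is not Casley. Met.
  (c) The amount in controversy is $113,250, which meets the $100,000 floor, which satisfies one of the alternatives. The carve-out does not apply: the claim does not concern real property. Condition met.
  (d) The amount in controversy is USD 113,250, within the 250,000 dollars ceiling. Met.
  → Every requirement is satisfied — jurisdiction.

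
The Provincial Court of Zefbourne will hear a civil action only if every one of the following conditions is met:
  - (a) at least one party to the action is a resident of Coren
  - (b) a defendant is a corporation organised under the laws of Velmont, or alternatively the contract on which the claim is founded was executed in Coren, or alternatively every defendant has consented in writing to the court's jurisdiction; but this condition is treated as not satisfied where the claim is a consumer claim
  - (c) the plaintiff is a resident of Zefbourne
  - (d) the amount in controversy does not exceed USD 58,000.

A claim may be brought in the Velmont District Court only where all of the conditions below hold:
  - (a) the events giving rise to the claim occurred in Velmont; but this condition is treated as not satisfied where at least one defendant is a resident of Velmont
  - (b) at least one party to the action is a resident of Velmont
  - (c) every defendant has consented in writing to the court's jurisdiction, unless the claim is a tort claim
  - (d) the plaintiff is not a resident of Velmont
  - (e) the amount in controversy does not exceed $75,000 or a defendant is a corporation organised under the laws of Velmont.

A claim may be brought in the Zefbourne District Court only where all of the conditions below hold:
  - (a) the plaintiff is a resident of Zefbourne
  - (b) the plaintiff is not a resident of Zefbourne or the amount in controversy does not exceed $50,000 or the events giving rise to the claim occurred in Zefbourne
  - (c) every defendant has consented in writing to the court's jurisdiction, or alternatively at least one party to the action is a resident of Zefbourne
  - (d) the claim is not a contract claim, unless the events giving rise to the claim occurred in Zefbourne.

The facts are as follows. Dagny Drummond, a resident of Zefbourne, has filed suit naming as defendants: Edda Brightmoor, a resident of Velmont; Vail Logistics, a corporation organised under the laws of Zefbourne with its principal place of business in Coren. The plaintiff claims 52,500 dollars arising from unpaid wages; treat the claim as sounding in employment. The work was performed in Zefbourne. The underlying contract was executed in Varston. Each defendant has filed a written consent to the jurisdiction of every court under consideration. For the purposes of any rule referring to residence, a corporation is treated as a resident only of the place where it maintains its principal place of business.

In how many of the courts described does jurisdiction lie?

The Provincial Court of Zefbourne:
  (a) Vail Logistics resides in Coren. Met.
  (b) Every defendant has filed written consent, which satisfies one of the alternatives. The carve-out does not apply: the claim is an employment claim, not a consumer claim. Condition met.
  (c) The plaintiff resides in Zefbourne. Met.
  (d) The amount in controversy is 52,500 dollars, within the 58,000 dollars ceiling. Met.
  → The court has jurisdiction.
The Velmont District Court:
  (a) The operative events occurred in Zefbourne, not Velmont. Not met.
  (b) Edda Brightmoor resides in Velmont. Satisfied.
  (c) Every defendant has filed written consent. Met.
  (d) The plaintiff resides in Zefbourne, which is not Velmont. Satisfied.
  (e) The amount in controversy is USD 52,500, within the $75,000 ceiling, which satisfies one of the alternatives. Met.
  → At least one condition fails; no jurisdiction.
The Zefbourne District Court:
  (a) The plaintiff resides in Zefbourne. Satisfied.
  (b) The operative events occurred in Zefbourne, so this disjunct is met. Condition met.
  (c) Every defendant has filed written consent, so one alternative holds. Met.
  (d) The claim is an employment claim, not a contract claim. Satisfied.
  → The court has jurisdiction.
Courts with jurisdiction: the Provincial Court of Zefbourne, the Zefbourne District Court — 2 in total.

2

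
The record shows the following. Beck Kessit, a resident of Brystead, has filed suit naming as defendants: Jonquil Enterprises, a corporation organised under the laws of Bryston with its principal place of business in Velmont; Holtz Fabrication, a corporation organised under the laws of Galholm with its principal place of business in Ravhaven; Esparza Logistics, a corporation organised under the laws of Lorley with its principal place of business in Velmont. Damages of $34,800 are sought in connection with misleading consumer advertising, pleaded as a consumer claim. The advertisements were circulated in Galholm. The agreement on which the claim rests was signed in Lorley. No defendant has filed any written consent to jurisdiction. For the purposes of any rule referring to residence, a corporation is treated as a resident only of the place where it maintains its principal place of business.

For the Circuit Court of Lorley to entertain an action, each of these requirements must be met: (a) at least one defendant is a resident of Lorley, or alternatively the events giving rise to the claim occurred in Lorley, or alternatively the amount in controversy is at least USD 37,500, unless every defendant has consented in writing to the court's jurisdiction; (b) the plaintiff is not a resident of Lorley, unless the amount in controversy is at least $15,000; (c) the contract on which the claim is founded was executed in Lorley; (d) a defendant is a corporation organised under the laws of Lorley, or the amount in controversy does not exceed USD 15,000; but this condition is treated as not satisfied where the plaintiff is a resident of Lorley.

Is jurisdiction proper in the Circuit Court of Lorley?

The Circuit Court of Lorley:
  (a) No defendant resides in Lorley (they reside in Velmont, Ravhaven, Velmont); the operative events occurred in Galholm, not Lorley; the amount in controversy is USD 34,800, below the $37,500 floor — every alternative fails. The proviso offers no rescue either, since no such written consent has been filed. Not satisfied.
  (b) The plaintiff resides in Brystead, which is not Lorley. Satisfied.
  (c) The contract was executed in Lorley. Met.
  (d) Esparza Logistics is organised under the laws of Lorley, so this disjunct is met. And the carve-out is inapplicable — the plaintiff resides in Brystead, not Lorley. Condition met.
  → Not every requirement is met — no jurisdiction.

No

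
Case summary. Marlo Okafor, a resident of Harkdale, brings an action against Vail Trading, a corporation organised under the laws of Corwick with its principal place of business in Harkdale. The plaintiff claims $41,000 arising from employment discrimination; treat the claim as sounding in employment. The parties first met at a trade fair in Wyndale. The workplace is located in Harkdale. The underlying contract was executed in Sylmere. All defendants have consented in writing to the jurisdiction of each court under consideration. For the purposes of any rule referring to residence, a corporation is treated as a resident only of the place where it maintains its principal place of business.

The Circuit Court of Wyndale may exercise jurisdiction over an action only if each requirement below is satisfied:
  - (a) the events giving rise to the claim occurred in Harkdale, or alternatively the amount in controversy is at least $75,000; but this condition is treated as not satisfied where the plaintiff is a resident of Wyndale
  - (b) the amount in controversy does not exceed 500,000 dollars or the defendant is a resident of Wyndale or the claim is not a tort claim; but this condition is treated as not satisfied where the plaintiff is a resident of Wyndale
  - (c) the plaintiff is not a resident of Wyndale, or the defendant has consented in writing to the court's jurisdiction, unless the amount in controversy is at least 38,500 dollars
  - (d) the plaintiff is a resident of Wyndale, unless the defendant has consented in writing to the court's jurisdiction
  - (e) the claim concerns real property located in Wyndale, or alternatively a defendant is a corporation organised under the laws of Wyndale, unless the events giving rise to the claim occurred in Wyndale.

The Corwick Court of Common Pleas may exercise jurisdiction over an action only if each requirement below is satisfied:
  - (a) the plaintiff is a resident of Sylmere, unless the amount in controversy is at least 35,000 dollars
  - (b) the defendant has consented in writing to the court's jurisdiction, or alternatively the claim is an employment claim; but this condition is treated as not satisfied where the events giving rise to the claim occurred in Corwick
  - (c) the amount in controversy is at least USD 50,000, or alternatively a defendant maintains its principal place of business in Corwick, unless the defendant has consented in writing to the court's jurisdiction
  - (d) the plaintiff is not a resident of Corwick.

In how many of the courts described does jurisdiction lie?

1

The Circuit Court of Wyndale:
  (a) The operative events occurred in Harkdale — that alternative is enough. The exception is not triggered, since the plaintiff resides in Harkdale, not Wyndale. Satisfied.
  (b) The amount in controversy is $41,000, within the USD 500,000 ceiling, so this disjunct is met. The exception is not triggered, since the plaintiff resides in Harkdale, not Wyndale. Condition met.
  (c) The plaintiff resides in Harkdale, which is not Wyndale — that alternative is enough. Satisfied.
  (d) The plaintiff resides in Harkdale, not Wyndale. The proviso rescues it, though: every defendant has filed written consent. Satisfied.
  (e) The claim does not concern real property; the corporate defendant(s) are organised in Corwick, not Wyndale — no alternative holds. Nor does the 'unless' clause help: the operative events occurred in Harkdale, not Wyndale. Not met.
  → The court lacks jurisdiction.
The Corwick Court of Common Pleas:
  (a) The plaintiff resides in Harkdale, not Sylmere. But the amount in controversy is 41,000 dollars, which meets the USD 35,000 floor, and the 'unless' clause therefore excuses the requirement. Met.
  (b) Every defendant has filed written consent — that alternative is enough. The carve-out does not apply: the operative events occurred in Harkdale, not Corwick. Condition met.
  (c) The amount in controversy is USD 41,000, below the 50,000 dollars floor; the corporate defendant(s) have their principal place of business in Harkdale, not Corwick — none of the alternatives is met. But every defendant has filed written consent, and the 'unless' clause therefore excuses the requirement. Satisfied.
  (d) The plaintiff resides in Harkdale, which is not Corwick. Condition met.
  → The court has jurisdiction.
Courts with jurisdiction: the Corwick Court of Common Pleas — 1 in total.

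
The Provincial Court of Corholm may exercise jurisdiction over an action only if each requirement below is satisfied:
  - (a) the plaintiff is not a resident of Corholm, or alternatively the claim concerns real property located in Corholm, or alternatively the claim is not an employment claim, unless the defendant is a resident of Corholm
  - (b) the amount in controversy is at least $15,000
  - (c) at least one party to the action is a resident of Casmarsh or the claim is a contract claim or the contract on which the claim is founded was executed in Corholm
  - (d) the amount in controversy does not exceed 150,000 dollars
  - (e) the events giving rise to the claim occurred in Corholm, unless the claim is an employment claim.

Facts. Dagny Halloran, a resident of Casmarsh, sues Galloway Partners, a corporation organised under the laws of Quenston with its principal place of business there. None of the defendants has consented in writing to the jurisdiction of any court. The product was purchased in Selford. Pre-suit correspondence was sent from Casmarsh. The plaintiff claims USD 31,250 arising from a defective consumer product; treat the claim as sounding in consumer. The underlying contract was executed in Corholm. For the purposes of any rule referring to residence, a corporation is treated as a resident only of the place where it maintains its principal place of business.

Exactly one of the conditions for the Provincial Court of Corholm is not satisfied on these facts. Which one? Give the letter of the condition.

The Provincial Court of Corholm:
  (a) The plaintiff resides in Casmarsh, which is not Corholm — that alternative is enough. Met.
  (b) The amount in controversy is USD 31,250, which meets the USD 15,000 floor. Condition met.
  (c) Dagny Halloran resides in Casmarsh, which satisfies one of the alternatives. Satisfied.
  (d) The amount in controversy is USD 31,250, within the 150,000 dollars ceiling. Condition met.
  (e) The operative events occurred in Selford, not Corholm. Nor does the 'unless' clause help: the claim is a consumer claim, not an employment claim. Not satisfied.
Only condition (e) fails.

(e)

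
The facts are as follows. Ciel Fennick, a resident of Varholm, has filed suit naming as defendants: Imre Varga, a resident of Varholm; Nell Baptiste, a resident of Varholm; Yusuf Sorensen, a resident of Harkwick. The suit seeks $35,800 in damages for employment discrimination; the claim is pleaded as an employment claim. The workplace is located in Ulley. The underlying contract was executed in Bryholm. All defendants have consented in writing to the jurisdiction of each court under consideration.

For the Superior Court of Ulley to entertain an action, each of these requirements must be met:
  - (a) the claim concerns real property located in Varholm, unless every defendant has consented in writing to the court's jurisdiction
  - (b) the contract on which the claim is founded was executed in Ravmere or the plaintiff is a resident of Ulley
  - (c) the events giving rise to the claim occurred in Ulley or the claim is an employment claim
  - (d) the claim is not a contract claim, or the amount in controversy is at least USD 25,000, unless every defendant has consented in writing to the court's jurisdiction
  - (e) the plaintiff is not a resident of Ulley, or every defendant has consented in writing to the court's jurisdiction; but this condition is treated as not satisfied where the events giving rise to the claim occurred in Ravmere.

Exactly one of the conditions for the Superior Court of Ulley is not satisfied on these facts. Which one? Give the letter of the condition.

(b)

The Superior Court of Ulley:
  (a) The claim does not concern real property. However, every defendant has filed written consent, so the 'unless' proviso supplies this condition. Satisfied.
  (b) The contract was executed in Bryholm, not Ravmere; the plaintiff resides in Varholm, not Ulley — no alternative holds. Fails.
  (c) The operative events occurred in Ulley, which satisfies one of the alternatives. Satisfied.
  (d) The claim is an employment claim, not a contract claim — that alternative is enough. Met.
  (e) The plaintiff resides in Varholm, which is not Ulley — that alternative is enough. The carve-out does not apply: the operative events occurred in Ulley, not Ravmere. Condition met.
Only condition (b) fails.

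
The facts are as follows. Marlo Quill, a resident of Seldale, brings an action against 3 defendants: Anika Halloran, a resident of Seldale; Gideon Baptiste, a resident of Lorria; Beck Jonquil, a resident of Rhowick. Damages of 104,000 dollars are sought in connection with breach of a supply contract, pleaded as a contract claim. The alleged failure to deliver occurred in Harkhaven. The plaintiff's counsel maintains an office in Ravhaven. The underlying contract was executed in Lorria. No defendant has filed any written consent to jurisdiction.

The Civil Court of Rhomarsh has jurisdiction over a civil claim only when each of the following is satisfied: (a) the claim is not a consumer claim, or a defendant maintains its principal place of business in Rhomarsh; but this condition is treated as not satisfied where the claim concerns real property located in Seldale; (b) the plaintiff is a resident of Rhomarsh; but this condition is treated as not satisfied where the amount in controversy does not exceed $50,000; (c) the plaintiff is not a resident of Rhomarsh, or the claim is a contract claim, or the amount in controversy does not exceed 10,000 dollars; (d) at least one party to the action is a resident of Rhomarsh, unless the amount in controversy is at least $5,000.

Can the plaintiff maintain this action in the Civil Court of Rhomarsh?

No

The Civil Court of Rhomarsh:
  (a) The claim is a contract claim, not a consumer claim — that alternative is enough. And the carve-out is inapplicable — the claim does not concern real property. Condition met.
  (b) The plaintiff resides in Seldale, not Rhomarsh. Not met.
  (c) The plaintiff resides in Seldale, which is not Rhomarsh, so one alternative holds. Satisfied.
  (d) No party resides in Rhomarsh. But the amount in controversy is 104,000 dollars, which meets the USD 5,000 floor, and the 'unless' clause therefore excuses the requirement. Satisfied.
  → Not every requirement is met — no jurisdiction.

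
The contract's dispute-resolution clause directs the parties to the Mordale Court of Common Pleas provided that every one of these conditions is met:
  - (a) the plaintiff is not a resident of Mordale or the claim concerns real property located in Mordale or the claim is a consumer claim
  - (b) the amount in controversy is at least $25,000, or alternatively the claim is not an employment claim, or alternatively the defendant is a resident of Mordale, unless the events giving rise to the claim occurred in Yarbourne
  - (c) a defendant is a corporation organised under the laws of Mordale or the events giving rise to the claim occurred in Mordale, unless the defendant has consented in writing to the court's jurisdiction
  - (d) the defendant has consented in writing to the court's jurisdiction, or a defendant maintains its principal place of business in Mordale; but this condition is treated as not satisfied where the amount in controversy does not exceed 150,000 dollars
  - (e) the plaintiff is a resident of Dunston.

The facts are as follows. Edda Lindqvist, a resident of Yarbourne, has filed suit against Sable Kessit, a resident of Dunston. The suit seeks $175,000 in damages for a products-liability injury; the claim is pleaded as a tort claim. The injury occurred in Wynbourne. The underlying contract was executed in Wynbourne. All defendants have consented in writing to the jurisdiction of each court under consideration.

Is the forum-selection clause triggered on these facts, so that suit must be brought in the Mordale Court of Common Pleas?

The Mordale Court of Common Pleas:
  (a) The plaintiff resides in Yarbourne, which is not Mordale — that alternative is enough. Met.
  (b) The amount in controversy is $175,000, which meets the USD 25,000 floor, so this disjunct is met. Satisfied.
  (c) No defendant is a corporation; the operative events occurred in Wynbourne, not Mordale — every alternative fails. But every defendant has filed written consent, and the 'unless' clause therefore excuses the requirement. Satisfied.
  (d) Every defendant has filed written consent, so this disjunct is met. The exception is not triggered, since the amount in controversy is 175,000 dollars, above the $150,000 ceiling. Condition met.
  (e) The plaintiff resides in Yarbourne, not Dunston. Not satisfied.
  → Forum clause is not triggered.

No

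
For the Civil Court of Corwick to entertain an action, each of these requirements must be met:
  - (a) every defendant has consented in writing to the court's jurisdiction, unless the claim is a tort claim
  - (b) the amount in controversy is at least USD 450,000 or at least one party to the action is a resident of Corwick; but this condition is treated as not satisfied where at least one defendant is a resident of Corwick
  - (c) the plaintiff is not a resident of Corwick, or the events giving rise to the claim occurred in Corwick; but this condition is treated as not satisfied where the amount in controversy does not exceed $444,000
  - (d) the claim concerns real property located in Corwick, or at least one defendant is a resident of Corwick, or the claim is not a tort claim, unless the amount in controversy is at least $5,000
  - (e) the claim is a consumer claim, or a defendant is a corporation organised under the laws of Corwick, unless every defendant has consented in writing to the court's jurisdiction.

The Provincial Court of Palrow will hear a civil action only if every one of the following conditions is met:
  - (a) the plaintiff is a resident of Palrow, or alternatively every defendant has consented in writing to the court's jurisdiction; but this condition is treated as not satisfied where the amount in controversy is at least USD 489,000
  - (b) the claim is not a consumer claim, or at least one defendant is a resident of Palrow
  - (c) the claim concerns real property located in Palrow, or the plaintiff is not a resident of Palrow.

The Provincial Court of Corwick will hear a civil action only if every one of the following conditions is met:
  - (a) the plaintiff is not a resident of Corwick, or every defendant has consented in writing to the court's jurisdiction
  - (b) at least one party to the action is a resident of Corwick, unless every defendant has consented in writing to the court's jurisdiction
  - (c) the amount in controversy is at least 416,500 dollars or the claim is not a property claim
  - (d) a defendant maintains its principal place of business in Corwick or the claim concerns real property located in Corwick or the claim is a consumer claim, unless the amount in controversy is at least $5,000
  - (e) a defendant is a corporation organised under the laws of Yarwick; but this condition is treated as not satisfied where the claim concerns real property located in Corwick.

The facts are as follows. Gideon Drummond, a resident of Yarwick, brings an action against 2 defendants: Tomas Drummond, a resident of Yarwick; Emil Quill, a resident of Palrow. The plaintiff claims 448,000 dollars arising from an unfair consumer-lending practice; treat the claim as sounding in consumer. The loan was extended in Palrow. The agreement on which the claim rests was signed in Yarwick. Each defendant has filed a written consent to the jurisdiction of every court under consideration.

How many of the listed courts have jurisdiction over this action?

1

The Civil Court of Corwick:
  (a) Every defendant has filed written consent. Satisfied.
  (b) The amount in controversy is $448,000, below the USD 450,000 floor; no party resides in Corwick — every alternative fails. Not satisfied.
  (c) The plaintiff resides in Yarwick, which is not Corwick — that alternative is enough. The exception is not triggered, since the amount in controversy is $448,000, above the $444,000 ceiling. Met.
  (d) The claim is a consumer claim, not a tort claim, so this disjunct is met. Met.
  (e) The claim is a consumer claim, which satisfies one of the alternatives. Satisfied.
  → Not every requirement is met — no jurisdiction.
The Provincial Court of Palrow:
  (a) Every defendant has filed written consent, so one alternative holds. The carve-out does not apply: the amount in controversy is $448,000, below the 489,000 dollars floor. Satisfied.
  (b) Emil Quill resides in Palrow, which satisfies one of the alternatives. Condition met.
  (c) The plaintiff resides in Yarwick, which is not Palrow, so one alternative holds. Condition met.
  → All conditions met; jurisdiction exists.
The Provincial Court of Corwick:
  (a) The plaintiff resides in Yarwick, which is not Corwick, so one alternative holds. Met.
  (b) No party resides in Corwick. The proviso rescues it, though: every defendant has filed written consent. Condition met.
  (c) The amount in controversy is $448,000, which meets the $416,500 floor, so one alternative holds. Met.
  (d) The claim is a consumer claim, which satisfies one of the alternatives. Satisfied.
  (e) No defendant is a corporation. Fails.
  → Not every requirement is met — no jurisdiction.
Courts with jurisdiction: the Provincial Court of Palrow — 1 in total.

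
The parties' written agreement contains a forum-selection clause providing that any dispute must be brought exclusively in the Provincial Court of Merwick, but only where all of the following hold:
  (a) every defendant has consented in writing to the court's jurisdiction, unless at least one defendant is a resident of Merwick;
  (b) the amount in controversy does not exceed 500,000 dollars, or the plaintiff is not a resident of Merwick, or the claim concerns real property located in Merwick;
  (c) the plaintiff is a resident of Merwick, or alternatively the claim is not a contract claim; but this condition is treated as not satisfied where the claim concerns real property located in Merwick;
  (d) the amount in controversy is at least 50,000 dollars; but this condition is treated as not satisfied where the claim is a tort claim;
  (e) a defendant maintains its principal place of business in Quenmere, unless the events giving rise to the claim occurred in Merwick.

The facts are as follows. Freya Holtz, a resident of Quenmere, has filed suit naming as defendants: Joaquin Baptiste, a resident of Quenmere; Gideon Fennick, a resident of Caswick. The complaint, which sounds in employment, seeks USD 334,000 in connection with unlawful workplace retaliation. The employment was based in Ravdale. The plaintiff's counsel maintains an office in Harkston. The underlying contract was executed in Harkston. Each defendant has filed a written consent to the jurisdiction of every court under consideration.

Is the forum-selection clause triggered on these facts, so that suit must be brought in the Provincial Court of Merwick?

No

The Provincial Court of Merwick:
  (a) Every defendant has filed written consent. Condition met.
  (b) The amount in controversy is USD 334,000, within the 500,000 dollars ceiling, so one alternative holds. Met.
  (c) The claim is an employment claim, not a contract claim, so this disjunct is met. The carve-out does not apply: the claim does not concern real property. Met.
  (d) The amount in controversy is 334,000 dollars, which meets the $50,000 floor. The exception is not triggered, since the claim is an employment claim, not a tort claim. Met.
  (e) No defendant is a corporation. The proviso offers no rescue either, since the operative events occurred in Ravdale, not Merwick. Not met.
  → The clause does not apply.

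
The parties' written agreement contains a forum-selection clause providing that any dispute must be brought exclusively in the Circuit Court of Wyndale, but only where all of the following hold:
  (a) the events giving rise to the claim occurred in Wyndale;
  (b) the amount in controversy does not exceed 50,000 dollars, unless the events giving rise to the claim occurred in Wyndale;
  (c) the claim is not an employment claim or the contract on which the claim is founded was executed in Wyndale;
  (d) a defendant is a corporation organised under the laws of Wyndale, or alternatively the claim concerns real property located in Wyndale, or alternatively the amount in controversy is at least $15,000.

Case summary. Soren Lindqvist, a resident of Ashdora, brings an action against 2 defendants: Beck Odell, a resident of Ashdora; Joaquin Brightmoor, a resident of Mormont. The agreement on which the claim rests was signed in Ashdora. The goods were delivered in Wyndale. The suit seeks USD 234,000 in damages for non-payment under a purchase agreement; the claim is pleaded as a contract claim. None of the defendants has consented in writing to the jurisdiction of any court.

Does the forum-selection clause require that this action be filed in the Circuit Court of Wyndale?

Yes

The Circuit Court of Wyndale:
  (a) The operative events occurred in Wyndale. Met.
  (b) The amount in controversy is 234,000 dollars, above the $50,000 ceiling. But the operative events occurred in Wyndale, and the 'unless' clause therefore excuses the requirement. Met.
  (c) The claim is a contract claim, not an employment claim, which satisfies one of the alternatives. Condition met.
  (d) The amount in controversy is USD 234,000, which meets the USD 15,000 floor — that alternative is enough. Met.
  → The clause applies.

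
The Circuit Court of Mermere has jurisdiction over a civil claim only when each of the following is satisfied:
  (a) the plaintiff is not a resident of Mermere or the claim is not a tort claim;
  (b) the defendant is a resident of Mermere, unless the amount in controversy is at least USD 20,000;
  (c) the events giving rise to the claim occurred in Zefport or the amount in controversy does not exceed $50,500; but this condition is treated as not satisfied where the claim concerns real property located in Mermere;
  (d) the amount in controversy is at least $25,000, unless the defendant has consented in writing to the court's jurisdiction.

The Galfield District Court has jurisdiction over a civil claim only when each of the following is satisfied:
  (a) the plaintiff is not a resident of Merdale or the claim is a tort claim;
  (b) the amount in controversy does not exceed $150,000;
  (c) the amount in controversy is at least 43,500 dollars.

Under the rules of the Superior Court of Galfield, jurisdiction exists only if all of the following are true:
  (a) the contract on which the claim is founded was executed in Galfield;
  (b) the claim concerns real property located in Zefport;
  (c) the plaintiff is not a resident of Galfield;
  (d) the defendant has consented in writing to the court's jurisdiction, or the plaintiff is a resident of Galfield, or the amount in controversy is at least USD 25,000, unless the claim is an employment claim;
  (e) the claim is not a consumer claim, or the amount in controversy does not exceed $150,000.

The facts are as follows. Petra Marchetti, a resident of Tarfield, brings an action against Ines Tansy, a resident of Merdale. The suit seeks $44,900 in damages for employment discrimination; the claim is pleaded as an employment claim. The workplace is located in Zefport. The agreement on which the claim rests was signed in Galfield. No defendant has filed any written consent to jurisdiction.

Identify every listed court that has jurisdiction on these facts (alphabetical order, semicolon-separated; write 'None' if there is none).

The Circuit Court of Mermere:
  (a) The plaintiff resides in Tarfield, which is not Mermere, which satisfies one of the alternatives. Met.
  (b) The defendant resides in Merdale, not Mermere. However, the amount in controversy is $44,900, which meets the USD 20,000 floor, so the 'unless' proviso supplies this condition. Condition met.
  (c) The operative events occurred in Zefport — that alternative is enough. The exception is not triggered, since the claim does not concern real property. Met.
  (d) The amount in controversy is 44,900 dollars, which meets the 25,000 dollars floor. Condition met.
  → Jurisdiction lies.
The Galfield District Court:
  (a) The plaintiff resides in Tarfield, which is not Merdale, so this disjunct is met. Satisfied.
  (b) The amount in controversy is $44,900, within the USD 150,000 ceiling. Met.
  (c) The amount in controversy is $44,900, which meets the USD 43,500 floor. Condition met.
  → The court has jurisdiction.
The Superior Court of Galfield:
  (a) The contract was executed in Galfield. Condition met.
  (b) The claim does not concern real property. Condition not met.
  (c) The plaintiff resides in Tarfield, which is not Galfield. Condition met.
  (d) The amount in controversy is $44,900, which meets the $25,000 floor, so one alternative holds. Condition met.
  (e) The claim is an employment claim, not a consumer claim, so this disjunct is met. Condition met.
  → At least one condition fails; no jurisdiction.

the Circuit Court of Mermere; the Galfield District Court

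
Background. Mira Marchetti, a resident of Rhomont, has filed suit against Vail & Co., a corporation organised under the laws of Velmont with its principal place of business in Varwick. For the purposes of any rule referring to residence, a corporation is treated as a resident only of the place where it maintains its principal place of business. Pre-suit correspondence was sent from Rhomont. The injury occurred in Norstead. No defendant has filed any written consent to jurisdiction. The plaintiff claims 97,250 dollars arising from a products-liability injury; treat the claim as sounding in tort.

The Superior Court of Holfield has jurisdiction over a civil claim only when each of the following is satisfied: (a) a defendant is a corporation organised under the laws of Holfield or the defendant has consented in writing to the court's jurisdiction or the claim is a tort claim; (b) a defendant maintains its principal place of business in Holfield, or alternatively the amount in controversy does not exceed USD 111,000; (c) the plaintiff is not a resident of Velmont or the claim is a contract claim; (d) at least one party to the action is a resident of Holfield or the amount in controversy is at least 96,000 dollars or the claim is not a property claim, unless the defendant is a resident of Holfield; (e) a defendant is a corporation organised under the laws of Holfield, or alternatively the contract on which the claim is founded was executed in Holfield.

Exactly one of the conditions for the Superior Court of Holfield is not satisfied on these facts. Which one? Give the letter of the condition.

The Superior Court of Holfield:
  (a) The claim is a tort claim, so one alternative holds. Satisfied.
  (b) The amount in controversy is $97,250, within the USD 111,000 ceiling, so one alternative holds. Satisfied.
  (c) The plaintiff resides in Rhomont, which is not Velmont, so this disjunct is met. Satisfied.
  (d) The amount in controversy is $97,250, which meets the $96,000 floor, so one alternative holds. Condition met.
  (e) The corporate defendant(s) are organised in Velmont, not Holfield; no contract (and hence no place of execution) is alleged — every alternative fails. Condition not met.
Only condition (e) fails.

(e)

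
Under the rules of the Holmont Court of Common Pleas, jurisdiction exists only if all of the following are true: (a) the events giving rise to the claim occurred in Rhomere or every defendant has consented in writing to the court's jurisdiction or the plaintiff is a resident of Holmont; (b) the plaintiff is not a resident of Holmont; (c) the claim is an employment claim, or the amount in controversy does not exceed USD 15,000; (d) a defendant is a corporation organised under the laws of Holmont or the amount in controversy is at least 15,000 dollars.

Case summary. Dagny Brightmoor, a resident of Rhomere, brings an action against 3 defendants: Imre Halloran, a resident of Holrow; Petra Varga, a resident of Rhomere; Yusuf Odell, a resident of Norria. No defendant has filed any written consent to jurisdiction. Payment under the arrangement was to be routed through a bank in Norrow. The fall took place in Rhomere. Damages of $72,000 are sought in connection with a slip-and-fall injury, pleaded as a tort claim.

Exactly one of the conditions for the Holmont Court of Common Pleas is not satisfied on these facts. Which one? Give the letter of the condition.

(c)

The Holmont Court of Common Pleas:
  (a) The operative events occurred in Rhomere, so this disjunct is met. Satisfied.
  (b) The plaintiff resides in Rhomere, which is not Holmont. Condition met.
  (c) The claim is a tort claim, not an employment claim; the amount in controversy is 72,000 dollars, above the USD 15,000 ceiling — none of the alternatives is met. Condition not met.
  (d) The amount in controversy is $72,000, which meets the $15,000 floor, which satisfies one of the alternatives. Met.
Only condition (c) fails.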